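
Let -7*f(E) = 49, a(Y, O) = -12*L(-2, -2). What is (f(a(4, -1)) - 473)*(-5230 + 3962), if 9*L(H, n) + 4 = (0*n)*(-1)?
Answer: 608640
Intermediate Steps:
L(H, n) = -4/9 (L(H, n) = -4/9 + ((0*n)*(-1))/9 = -4/9 + (0*(-1))/9 = -4/9 + (⅑)*0 = -4/9 + 0 = -4/9)
a(Y, O) = 16/3 (a(Y, O) = -12*(-4/9) = 16/3)
f(E) = -7 (f(E) = -⅐*49 = -7)
(f(a(4, -1)) - 473)*(-5230 + 3962) = (-7 - 473)*(-5230 + 3962) = -480*(-1268) = 608640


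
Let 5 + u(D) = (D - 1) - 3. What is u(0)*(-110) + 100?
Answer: 1090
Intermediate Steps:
u(D) = -9 + D (u(D) = -5 + ((D - 1) - 3) = -5 + ((-1 + D) - 3) = -5 + (-4 + D) = -9 + D)
u(0)*(-110) + 100 = (-9 + 0)*(-110) + 100 = -9*(-110) + 100 = 990 + 100 = 1090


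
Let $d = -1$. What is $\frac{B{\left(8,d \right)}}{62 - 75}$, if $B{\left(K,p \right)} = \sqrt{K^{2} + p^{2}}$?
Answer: $- \frac{\sqrt{65}}{13} \approx -0.62017$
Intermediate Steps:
$\frac{B{\left(8,d \right)}}{62 - 75} = \frac{\sqrt{8^{2} + \left(-1\right)^{2}}}{62 - 75} = \frac{\sqrt{64 + 1}}{-13} = - \frac{\sqrt{65}}{13}$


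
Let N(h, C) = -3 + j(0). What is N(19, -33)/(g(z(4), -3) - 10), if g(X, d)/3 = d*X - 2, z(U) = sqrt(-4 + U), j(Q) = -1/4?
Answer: 13/64 ≈ 0.20313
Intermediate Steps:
j(Q) = -1/4 (j(Q) = -1*1/4 = -1/4)
g(X, d) = -6 + 3*X*d (g(X, d) = 3*(d*X - 2) = 3*(X*d - 2) = 3*(-2 + X*d) = -6 + 3*X*d)
N(h, C) = -13/4 (N(h, C) = -3 - 1/4 = -13/4)
N(19, -33)/(g(z(4), -3) - 10) = -13/(4*((-6 + 3*sqrt(-4 + 4)*(-3)) - 10)) = -13/(4*((-6 + 3*sqrt(0)*(-3)) - 10)) = -13/(4*((-6 + 3*0*(-3)) - 10)) = -13/(4*((-6 + 0) - 10)) = -13/(4*(-6 - 10)) = -13/4/(-16) = -13/4*(-1/16) = 13/64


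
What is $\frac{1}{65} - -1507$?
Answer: $\frac{97956}{65} \approx 1507.0$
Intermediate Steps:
$\frac{1}{65} - -1507 = \frac{1}{65} + 1507 = \frac{97956}{65}$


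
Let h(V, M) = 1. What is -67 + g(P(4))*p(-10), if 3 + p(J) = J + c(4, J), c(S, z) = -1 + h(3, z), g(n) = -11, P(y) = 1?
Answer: 76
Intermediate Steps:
c(S, z) = 0 (c(S, z) = -1 + 1 = 0)
p(J) = -3 + J (p(J) = -3 + (J + 0) = -3 + J)
-67 + g(P(4))*p(-10) = -67 - 11*(-3 - 10) = -67 - 11*(-13) = -67 + 143 = 76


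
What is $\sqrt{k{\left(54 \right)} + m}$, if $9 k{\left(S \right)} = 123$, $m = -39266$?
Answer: $\frac{i \sqrt{353271}}{3} \approx 198.12 i$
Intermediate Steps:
$k{\left(S \right)} = \frac{41}{3}$ ($k{\left(S \right)} = \frac{1}{9} \cdot 123 = \frac{41}{3}$)
$\sqrt{k{\left(54 \right)} + m} = \sqrt{\frac{41}{3} - 39266} = \sqrt{- \frac{117757}{3}} = \frac{i \sqrt{353271}}{3}$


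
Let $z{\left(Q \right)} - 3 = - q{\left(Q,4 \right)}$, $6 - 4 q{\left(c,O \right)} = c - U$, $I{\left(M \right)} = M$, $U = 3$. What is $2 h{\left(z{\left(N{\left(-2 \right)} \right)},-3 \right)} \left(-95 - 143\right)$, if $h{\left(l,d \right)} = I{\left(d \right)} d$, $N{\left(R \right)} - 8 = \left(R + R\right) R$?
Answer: $-4284$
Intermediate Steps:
$q{\left(c,O \right)} = \frac{9}{4} - \frac{c}{4}$ ($q{\left(c,O \right)} = \frac{3}{2} - \frac{c - 3}{4} = \frac{3}{2} - \frac{-3 + c}{4} = \frac{3}{2} - \left(- \frac{3}{4} + \frac{c}{4}\right) = \frac{9}{4} - \frac{c}{4}$)
$N{\left(R \right)} = 8 + 2 R^{2}$ ($N{\left(R \right)} = 8 + \left(R + R\right) R = 8 + 2 R R = 8 + 2 R^{2}$)
$z{\left(Q \right)} = \frac{3}{4} + \frac{Q}{4}$ ($z{\left(Q \right)} = 3 - \left(\frac{9}{4} - \frac{Q}{4}\right) = 3 + \left(- \frac{9}{4} + \frac{Q}{4}\right) = \frac{3}{4} + \frac{Q}{4}$)
$h{\left(l,d \right)} = d^{2}$ ($h{\left(l,d \right)} = d d = d^{2}$)
$2 h{\left(z{\left(N{\left(-2 \right)} \right)},-3 \right)} \left(-95 - 143\right) = 2 \left(-3\right)^{2} \left(-95 - 143\right) = 2 \cdot 9 \left(-238\right) = 18 \left(-238\right) = -4284$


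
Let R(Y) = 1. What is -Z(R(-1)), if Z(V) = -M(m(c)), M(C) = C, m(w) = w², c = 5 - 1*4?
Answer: 1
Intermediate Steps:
c = 1 (c = 5 - 4 = 1)
Z(V) = -1 (Z(V) = -1*1² = -1*1 = -1)
-Z(R(-1)) = -1*(-1) = 1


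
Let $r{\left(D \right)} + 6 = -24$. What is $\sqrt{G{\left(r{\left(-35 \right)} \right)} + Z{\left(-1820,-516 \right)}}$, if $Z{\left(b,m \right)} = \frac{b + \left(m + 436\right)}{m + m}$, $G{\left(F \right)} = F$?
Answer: $\frac{i \sqrt{1874370}}{258} \approx 5.3065 i$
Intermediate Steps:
$r{\left(D \right)} = -30$ ($r{\left(D \right)} = -6 - 24 = -30$)
$Z{\left(b,m \right)} = \frac{436 + b + m}{2 m}$ ($Z{\left(b,m \right)} = \frac{b + \left(436 + m\right)}{2 m} = \left(436 + b + m\right) \frac{1}{2 m} = \frac{436 + b + m}{2 m}$)
$\sqrt{G{\left(r{\left(-35 \right)} \right)} + Z{\left(-1820,-516 \right)}} = \sqrt{-30 + \frac{436 - 1820 - 516}{2 \left(-516\right)}} = \sqrt{-30 + \frac{1}{2} \left(- \frac{1}{516}\right) \left(-1900\right)} = \sqrt{-30 + \frac{475}{258}} = \sqrt{- \frac{7265}{258}} = \frac{i \sqrt{1874370}}{258}$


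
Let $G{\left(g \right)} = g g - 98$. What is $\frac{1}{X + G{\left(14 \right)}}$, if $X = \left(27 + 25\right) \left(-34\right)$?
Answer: $- \frac{1}{1670} \approx -0.0005988$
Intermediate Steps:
$X = -1768$ ($X = 52 \left(-34\right) = -1768$)
$G{\left(g \right)} = -98 + g^{2}$ ($G{\left(g \right)} = g^{2} - 98 = -98 + g^{2}$)
$\frac{1}{X + G{\left(14 \right)}} = \frac{1}{-1768 - \left(98 - 14^{2}\right)} = \frac{1}{-1768 + \left(-98 + 196\right)} = \frac{1}{-1768 + 98} = \frac{1}{-1670} = - \frac{1}{1670}$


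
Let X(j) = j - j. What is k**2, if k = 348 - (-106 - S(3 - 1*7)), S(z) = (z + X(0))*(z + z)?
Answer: 236196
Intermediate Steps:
X(j) = 0
S(z) = 2*z**2 (S(z) = (z + 0)*(z + z) = z*(2*z) = 2*z**2)
k = 486 (k = 348 - (-106 - 2*(3 - 1*7)**2) = 348 - (-106 - 2*(3 - 7)**2) = 348 - (-106 - 2*(-4)**2) = 348 - (-106 - 2*16) = 348 - (-106 - 1*32) = 348 - (-106 - 32) = 348 - 1*(-138) = 348 + 138 = 486)
k**2 = 486**2 = 236196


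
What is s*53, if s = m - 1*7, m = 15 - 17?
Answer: -477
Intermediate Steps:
m = -2
s = -9 (s = -2 - 1*7 = -2 - 7 = -9)
s*53 = -9*53 = -477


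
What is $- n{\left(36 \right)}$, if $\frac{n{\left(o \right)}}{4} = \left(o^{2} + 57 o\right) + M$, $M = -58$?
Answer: $-13160$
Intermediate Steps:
$n{\left(o \right)} = -232 + 4 o^{2} + 228 o$ ($n{\left(o \right)} = 4 \left(\left(o^{2} + 57 o\right) - 58\right) = 4 \left(-58 + o^{2} + 57 o\right) = -232 + 4 o^{2} + 228 o$)
$- n{\left(36 \right)} = - (-232 + 4 \cdot 36^{2} + 228 \cdot 36) = - (-232 + 4 \cdot 1296 + 8208) = - (-232 + 5184 + 8208) = \left(-1\right) 13160 = -13160$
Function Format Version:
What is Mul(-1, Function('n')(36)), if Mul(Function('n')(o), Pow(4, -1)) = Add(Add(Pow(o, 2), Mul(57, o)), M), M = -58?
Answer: -13160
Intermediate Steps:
Function('n')(o) = Add(-232, Mul(4, Pow(o, 2)), Mul(228, o)) (Function('n')(o) = Mul(4, Add(Add(Pow(o, 2), Mul(57, o)), -58)) = Mul(4, Add(-58, Pow(o, 2), Mul(57, o))) = Add(-232, Mul(4, Pow(o, 2)), Mul(228, o)))
Mul(-1, Function('n')(36)) = Mul(-1, Add(-232, Mul(4, Pow(36, 2)), Mul(228, 36))) = Mul(-1, Add(-232, Mul(4, 1296), 8208)) = Mul(-1, Add(-232, 5184, 8208)) = Mul(-1, 13160) = -13160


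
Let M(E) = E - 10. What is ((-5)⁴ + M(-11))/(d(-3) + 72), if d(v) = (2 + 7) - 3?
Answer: 302/39 ≈ 7.7436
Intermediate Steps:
M(E) = -10 + E
d(v) = 6 (d(v) = 9 - 3 = 6)
((-5)⁴ + M(-11))/(d(-3) + 72) = ((-5)⁴ + (-10 - 11))/(6 + 72) = (625 - 21)/78 = 604*(1/78) = 302/39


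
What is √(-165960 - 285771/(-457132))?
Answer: 97*I*√921470800263/228566 ≈ 407.38*I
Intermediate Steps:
√(-165960 - 285771/(-457132)) = √(-165960 - 285771*(-1/457132)) = √(-165960 + 285771/457132) = √(-75865340949/457132) = 97*I*√921470800263/228566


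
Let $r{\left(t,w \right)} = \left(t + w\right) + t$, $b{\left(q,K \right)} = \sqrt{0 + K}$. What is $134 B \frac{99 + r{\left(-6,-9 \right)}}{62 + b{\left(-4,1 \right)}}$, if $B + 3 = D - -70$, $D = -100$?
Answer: $- \frac{38324}{7} \approx -5474.9$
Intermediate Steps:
$b{\left(q,K \right)} = \sqrt{K}$
$r{\left(t,w \right)} = w + 2 t$
$B = -33$ ($B = -3 - 30 = -33$)
$134 B \frac{99 + r{\left(-6,-9 \right)}}{62 + b{\left(-4,1 \right)}} = 134 \left(-33\right) \frac{99 + \left(-9 + 2 \left(-6\right)\right)}{62 + \sqrt{1}} = - 4422 \frac{99 - 21}{62 + 1} = - 4422 \frac{99 - 21}{63} = - 4422 \cdot 78 \cdot \frac{1}{63} = \left(-4422\right) \frac{26}{21} = - \frac{38324}{7}$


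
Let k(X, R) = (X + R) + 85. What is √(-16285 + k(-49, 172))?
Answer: I*√16077 ≈ 126.8*I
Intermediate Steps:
k(X, R) = 85 + R + X (k(X, R) = (R + X) + 85 = 85 + R + X)
√(-16285 + k(-49, 172)) = √(-16285 + (85 + 172 - 49)) = √(-16285 + 208) = √(-16077) = I*√16077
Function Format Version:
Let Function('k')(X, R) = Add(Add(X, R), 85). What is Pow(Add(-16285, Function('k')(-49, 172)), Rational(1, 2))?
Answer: Mul(I, Pow(16077, Rational(1, 2))) ≈ Mul(126.80, I)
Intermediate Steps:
Function('k')(X, R) = Add(85, R, X) (Function('k')(X, R) = Add(Add(R, X), 85) = Add(85, R, X))
Pow(Add(-16285, Function('k')(-49, 172)), Rational(1, 2)) = Pow(Add(-16285, Add(85, 172, -49)), Rational(1, 2)) = Pow(Add(-16285, 208), Rational(1, 2)) = Pow(-16077, Rational(1, 2)) = Mul(I, Pow(16077, Rational(1, 2)))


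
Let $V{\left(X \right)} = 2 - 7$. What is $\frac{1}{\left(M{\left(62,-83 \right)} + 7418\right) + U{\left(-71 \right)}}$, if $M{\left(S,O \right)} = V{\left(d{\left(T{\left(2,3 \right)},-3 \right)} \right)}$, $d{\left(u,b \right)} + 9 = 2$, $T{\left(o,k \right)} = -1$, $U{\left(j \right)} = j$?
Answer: $\frac{1}{7342} \approx 0.0001362$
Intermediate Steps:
$d{\left(u,b \right)} = -7$ ($d{\left(u,b \right)} = -9 + 2 = -7$)
$V{\left(X \right)} = -5$ ($V{\left(X \right)} = 2 - 7 = -5$)
$M{\left(S,O \right)} = -5$
$\frac{1}{\left(M{\left(62,-83 \right)} + 7418\right) + U{\left(-71 \right)}} = \frac{1}{\left(-5 + 7418\right) - 71} = \frac{1}{7413 - 71} = \frac{1}{7342}$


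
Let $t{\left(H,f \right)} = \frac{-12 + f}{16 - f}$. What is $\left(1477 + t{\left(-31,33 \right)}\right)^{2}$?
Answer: $\frac{629407744}{289} \approx 2.1779 \cdot 10^{6}$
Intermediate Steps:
$t{\left(H,f \right)} = \frac{-12 + f}{16 - f}$
$\left(1477 + t{\left(-31,33 \right)}\right)^{2} = \left(1477 + \frac{12 - 33}{-16 + 33}\right)^{2} = \left(1477 + \frac{12 - 33}{17}\right)^{2} = \left(1477 + \frac{1}{17} \left(-21\right)\right)^{2} = \left(1477 - \frac{21}{17}\right)^{2} = \left(\frac{25088}{17}\right)^{2} = \frac{629407744}{289}$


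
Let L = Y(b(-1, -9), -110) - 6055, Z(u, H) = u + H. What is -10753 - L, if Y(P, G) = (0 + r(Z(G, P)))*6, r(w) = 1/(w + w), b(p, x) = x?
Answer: -559059/119 ≈ -4698.0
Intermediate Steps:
Z(u, H) = H + u
r(w) = 1/(2*w)
Y(P, G) = 3/(G + P) (Y(P, G) = (0 + 1/(2*(P + G)))*6 = (0 + 1/(2*(G + P)))*6 = (1/(2*(G + P)))*6 = 3/(G + P))
L = -720548/119 (L = 3/(-110 - 9) - 6055 = 3/(-119) - 6055 = 3*(-1/119) - 6055 = -3/119 - 6055 = -720548/119 ≈ -6055.0)
-10753 - L = -10753 - 1*(-720548/119) = -10753 + 720548/119 = -559059/119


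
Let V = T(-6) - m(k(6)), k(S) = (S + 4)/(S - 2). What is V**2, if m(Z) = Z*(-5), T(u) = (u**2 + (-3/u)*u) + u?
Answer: 6241/4 ≈ 1560.3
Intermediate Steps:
k(S) = (4 + S)/(-2 + S)
T(u) = -3 + u + u**2 (T(u) = (u**2 - 3) + u = (-3 + u**2) + u = -3 + u + u**2)
m(Z) = -5*Z
V = 79/2 (V = (-3 - 6 + (-6)**2) - (-5)*(4 + 6)/(-2 + 6) = (-3 - 6 + 36) - (-5)*10/4 = 27 - (-5)*(1/4)*10 = 27 - (-5)*5/2 = 27 - 1*(-25/2) = 27 + 25/2 = 79/2 ≈ 39.500)
V**2 = (79/2)**2 = 6241/4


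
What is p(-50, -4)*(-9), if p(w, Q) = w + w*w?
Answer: -22050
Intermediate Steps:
p(w, Q) = w + w**2
p(-50, -4)*(-9) = -50*(1 - 50)*(-9) = -50*(-49)*(-9) = 2450*(-9) = -22050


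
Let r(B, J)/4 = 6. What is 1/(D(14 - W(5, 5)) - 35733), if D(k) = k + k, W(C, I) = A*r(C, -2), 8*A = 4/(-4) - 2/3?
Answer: -1/35695 ≈ -2.8015e-5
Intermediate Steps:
r(B, J) = 24 (r(B, J) = 4*6 = 24)
A = -5/24 (A = (4/(-4) - 2/3)/8 = (4*(-1/4) - 2*1/3)/8 = (-1 - 2/3)/8 = (1/8)*(-5/3) = -5/24 ≈ -0.20833)
W(C, I) = -5 (W(C, I) = -5/24*24 = -5)
D(k) = 2*k
1/(D(14 - W(5, 5)) - 35733) = 1/(2*(14 - 1*(-5)) - 35733) = 1/(2*(14 + 5) - 35733) = 1/(2*19 - 35733) = 1/(38 - 35733) = 1/(-35695) = -1/35695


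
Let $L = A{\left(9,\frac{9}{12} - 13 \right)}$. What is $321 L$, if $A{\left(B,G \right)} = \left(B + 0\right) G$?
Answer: $- \frac{141561}{4} \approx -35390.0$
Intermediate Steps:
$A{\left(B,G \right)} = B G$
$L = - \frac{441}{4}$ ($L = 9 \left(\frac{9}{12} - 13\right) = 9 \left(9 \cdot \frac{1}{12} - 13\right) = 9 \left(\frac{3}{4} - 13\right) = 9 \left(- \frac{49}{4}\right) = - \frac{441}{4} \approx -110.25$)
$321 L = 321 \left(- \frac{441}{4}\right) = - \frac{141561}{4}$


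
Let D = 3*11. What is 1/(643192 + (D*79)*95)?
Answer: 1/890857 ≈ 1.1225e-6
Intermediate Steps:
D = 33
1/(643192 + (D*79)*95) = 1/(643192 + (33*79)*95) = 1/(643192 + 2607*95) = 1/(643192 + 247665) = 1/890857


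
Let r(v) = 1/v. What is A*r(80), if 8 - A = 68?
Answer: -¾ ≈ -0.75000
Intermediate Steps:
A = -60 (A = 8 - 1*68 = 8 - 68 = -60)
A*r(80) = -60/80 = -60*1/80 = -¾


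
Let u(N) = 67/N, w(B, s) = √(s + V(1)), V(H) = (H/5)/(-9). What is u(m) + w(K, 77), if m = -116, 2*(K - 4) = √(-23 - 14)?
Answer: -67/116 + 2*√4330/15 ≈ 8.1961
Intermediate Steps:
K = 4 + I*√37/2 (K = 4 + √(-23 - 14)/2 = 4 + √(-37)/2 = 4 + (I*√37)/2 = 4 + I*√37/2 ≈ 4.0 + 3.0414*I)
V(H) = -H/45 (V(H) = (H*(⅕))*(-⅑) = (H/5)*(-⅑) = -H/45)
w(B, s) = √(-1/45 + s) (w(B, s) = √(s - 1/45*1) = √(s - 1/45) = √(-1/45 + s))
u(m) + w(K, 77) = 67/(-116) + √(-5 + 225*77)/15 = 67*(-1/116) + √(-5 + 17325)/15 = -67/116 + √17320/15 = -67/116 + (2*√4330)/15 = -67/116 + 2*√4330/15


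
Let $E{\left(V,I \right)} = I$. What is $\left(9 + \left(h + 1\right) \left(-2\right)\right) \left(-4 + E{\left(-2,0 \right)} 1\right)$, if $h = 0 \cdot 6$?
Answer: $-28$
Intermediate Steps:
$h = 0$
$\left(9 + \left(h + 1\right) \left(-2\right)\right) \left(-4 + E{\left(-2,0 \right)} 1\right) = \left(9 + \left(0 + 1\right) \left(-2\right)\right) \left(-4 + 0 \cdot 1\right) = \left(9 + 1 \left(-2\right)\right) \left(-4 + 0\right) = \left(9 - 2\right) \left(-4\right) = 7 \left(-4\right) = -28$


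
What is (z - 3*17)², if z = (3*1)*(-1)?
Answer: 2916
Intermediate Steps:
z = -3 (z = 3*(-1) = -3)
(z - 3*17)² = (-3 - 3*17)² = (-3 - 51)² = (-54)² = 2916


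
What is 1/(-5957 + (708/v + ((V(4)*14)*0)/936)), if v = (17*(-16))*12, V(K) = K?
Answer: -272/1620363 ≈ -0.00016786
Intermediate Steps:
v = -3264 (v = -272*12 = -3264)
1/(-5957 + (708/v + ((V(4)*14)*0)/936)) = 1/(-5957 + (708/(-3264) + ((4*14)*0)/936)) = 1/(-5957 + (708*(-1/3264) + (56*0)*(1/936))) = 1/(-5957 + (-59/272 + 0*(1/936))) = 1/(-5957 + (-59/272 + 0)) = 1/(-5957 - 59/272) = 1/(-1620363/272) = -272/1620363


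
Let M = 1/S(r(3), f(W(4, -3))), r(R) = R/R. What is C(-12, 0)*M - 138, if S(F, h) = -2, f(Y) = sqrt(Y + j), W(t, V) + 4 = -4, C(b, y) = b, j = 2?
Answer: -132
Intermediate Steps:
W(t, V) = -8 (W(t, V) = -4 - 4 = -8)
f(Y) = sqrt(2 + Y) (f(Y) = sqrt(Y + 2) = sqrt(2 + Y))
r(R) = 1
M = -1/2 (M = 1/(-2) = -1/2 ≈ -0.50000)
C(-12, 0)*M - 138 = -12*(-1/2) - 138 = 6 - 138 = -132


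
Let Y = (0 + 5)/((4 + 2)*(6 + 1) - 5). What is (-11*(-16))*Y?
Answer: 880/37 ≈ 23.784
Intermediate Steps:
Y = 5/37 (Y = 5/(6*7 - 5) = 5/(42 - 5) = 5/37 ≈ 0.13514)
(-11*(-16))*Y = -11*(-16)*(5/37) = 176*(5/37) = 880/37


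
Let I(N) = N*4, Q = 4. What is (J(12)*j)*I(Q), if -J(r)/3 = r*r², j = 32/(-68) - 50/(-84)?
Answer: -1230336/119 ≈ -10339.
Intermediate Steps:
j = 89/714 (j = 32*(-1/68) - 50*(-1/84) = -8/17 + 25/42 = 89/714 ≈ 0.12465)
I(N) = 4*N
J(r) = -3*r³ (J(r) = -3*r*r² = -3*r³)
(J(12)*j)*I(Q) = (-3*12³*(89/714))*(4*4) = (-3*1728*(89/714))*16 = -5184*89/714*16 = -76896/119*16 = -1230336/119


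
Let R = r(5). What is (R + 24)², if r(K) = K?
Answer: 841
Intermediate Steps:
R = 5
(R + 24)² = (5 + 24)² = 29² = 841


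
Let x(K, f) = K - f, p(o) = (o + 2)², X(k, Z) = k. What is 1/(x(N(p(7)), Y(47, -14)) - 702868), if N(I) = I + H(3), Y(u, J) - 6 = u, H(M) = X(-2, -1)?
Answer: -1/702842 ≈ -1.4228e-6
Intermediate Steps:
H(M) = -2
Y(u, J) = 6 + u
p(o) = (2 + o)²
N(I) = -2 + I (N(I) = I - 2 = -2 + I)
1/(x(N(p(7)), Y(47, -14)) - 702868) = 1/(((-2 + (2 + 7)²) - (6 + 47)) - 702868) = 1/(((-2 + 9²) - 1*53) - 702868) = 1/(((-2 + 81) - 53) - 702868) = 1/((79 - 53) - 702868) = 1/(26 - 702868) = 1/(-702842) = -1/702842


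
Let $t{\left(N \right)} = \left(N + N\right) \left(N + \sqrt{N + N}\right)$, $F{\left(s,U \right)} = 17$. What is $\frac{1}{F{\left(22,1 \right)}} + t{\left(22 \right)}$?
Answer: $\frac{16457}{17} + 88 \sqrt{11} \approx 1259.9$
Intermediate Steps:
$t{\left(N \right)} = 2 N \left(N + \sqrt{2} \sqrt{N}\right)$ ($t{\left(N \right)} = 2 N \left(N + \sqrt{2 N}\right) = 2 N \left(N + \sqrt{2} \sqrt{N}\right)$)
$\frac{1}{F{\left(22,1 \right)}} + t{\left(22 \right)} = \frac{1}{17} + \left(2 \cdot 22^{2} + 2 \sqrt{2} \cdot 22^{\frac{3}{2}}\right) = \frac{1}{17} + \left(2 \cdot 484 + 2 \sqrt{2} \cdot 22 \sqrt{22}\right) = \frac{1}{17} + \left(968 + 88 \sqrt{11}\right) = \frac{16457}{17} + 88 \sqrt{11}$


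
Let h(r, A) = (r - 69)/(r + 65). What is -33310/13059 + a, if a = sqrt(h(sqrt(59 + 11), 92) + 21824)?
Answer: -33310/13059 + sqrt(1418491 + 21825*sqrt(70))/sqrt(65 + sqrt(70)) ≈ 145.18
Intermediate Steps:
h(r, A) = (-69 + r)/(65 + r)
a = sqrt(21824 + (-69 + sqrt(70))/(65 + sqrt(70))) (a = sqrt((-69 + sqrt(59 + 11))/(65 + sqrt(59 + 11)) + 21824) = sqrt((-69 + sqrt(70))/(65 + sqrt(70)) + 21824) = sqrt(21824 + (-69 + sqrt(70))/(65 + sqrt(70))) ≈ 147.73)
-33310/13059 + a = -33310/13059 + sqrt(1418491 + 21825*sqrt(70))/sqrt(65 + sqrt(70))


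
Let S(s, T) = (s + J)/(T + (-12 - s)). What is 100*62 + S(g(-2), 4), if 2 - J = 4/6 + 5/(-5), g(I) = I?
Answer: 111599/18 ≈ 6199.9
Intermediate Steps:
J = 7/3 (J = 2 - (4/6 + 5/(-5)) = 2 - (4*(⅙) + 5*(-⅕)) = 2 - (⅔ - 1) = 2 - 1*(-⅓) = 2 + ⅓ = 7/3 ≈ 2.3333)
S(s, T) = (7/3 + s)/(-12 + T - s) (S(s, T) = (s + 7/3)/(T + (-12 - s)) = (7/3 + s)/(-12 + T - s))
100*62 + S(g(-2), 4) = 100*62 + (-7/3 - 1*(-2))/(12 - 2 - 1*4) = 6200 + (-7/3 + 2)/(12 - 2 - 4) = 6200 - ⅓/6 = 6200 + (⅙)*(-⅓) = 6200 - 1/18 = 111599/18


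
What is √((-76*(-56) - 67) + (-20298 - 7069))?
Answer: I*√23178 ≈ 152.24*I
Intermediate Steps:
√((-76*(-56) - 67) + (-20298 - 7069)) = √((4256 - 67) - 27367) = √(4189 - 27367) = √(-23178) = I*√23178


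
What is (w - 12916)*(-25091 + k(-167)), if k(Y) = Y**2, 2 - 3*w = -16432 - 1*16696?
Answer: -15719164/3 ≈ -5.2397e+6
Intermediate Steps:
w = 33130/3 (w = 2/3 - (-16432 - 1*16696)/3 = 2/3 - (-16432 - 16696)/3 = 2/3 - 1/3*(-33128) = 2/3 + 33128/3 = 33130/3 ≈ 11043.)
(w - 12916)*(-25091 + k(-167)) = (33130/3 - 12916)*(-25091 + (-167)**2) = -5618*(-25091 + 27889)/3 = -5618/3*2798 = -15719164/3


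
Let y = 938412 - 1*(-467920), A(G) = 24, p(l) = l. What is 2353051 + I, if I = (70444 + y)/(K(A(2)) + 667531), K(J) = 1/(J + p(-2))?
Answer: 34556193557905/14685683 ≈ 2.3531e+6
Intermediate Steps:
K(J) = 1/(-2 + J) (K(J) = 1/(J - 2) = 1/(-2 + J))
y = 1406332 (y = 938412 + 467920 = 1406332)
I = 32489072/14685683 (I = (70444 + 1406332)/(1/(-2 + 24) + 667531) = 1476776/(1/22 + 667531) = 1476776/(14685683/22) = 1476776*(22/14685683) = 32489072/14685683 ≈ 2.2123)
2353051 + I = 2353051 + 32489072/14685683 = 34556193557905/14685683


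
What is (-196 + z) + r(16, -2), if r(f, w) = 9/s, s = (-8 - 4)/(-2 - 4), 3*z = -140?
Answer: -1429/6 ≈ -238.17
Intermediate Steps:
z = -140/3 (z = (⅓)*(-140) = -140/3 ≈ -46.667)
s = 2 (s = -12/(-6) = -12*(-⅙) = 2)
r(f, w) = 9/2
(-196 + z) + r(16, -2) = (-196 - 140/3) + 9/2 = -728/3 + 9/2 = -1429/6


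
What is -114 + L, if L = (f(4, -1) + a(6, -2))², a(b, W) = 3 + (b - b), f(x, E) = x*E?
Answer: -113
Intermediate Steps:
f(x, E) = E*x
a(b, W) = 3 (a(b, W) = 3 + 0 = 3)
L = 1 (L = (-1*4 + 3)² = (-4 + 3)² = (-1)² = 1)
-114 + L = -114 + 1 = -113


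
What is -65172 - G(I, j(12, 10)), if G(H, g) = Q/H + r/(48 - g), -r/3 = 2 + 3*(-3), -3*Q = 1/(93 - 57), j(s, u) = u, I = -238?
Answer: -31828710583/488376 ≈ -65173.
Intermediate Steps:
Q = -1/108 (Q = -1/(3*(93 - 57)) = -⅓/36 = -⅓*1/36 = -1/108 ≈ -0.0092593)
r = 21 (r = -3*(2 + 3*(-3)) = -3*(2 - 9) = -3*(-7) = 21)
G(H, g) = 21/(48 - g) - 1/(108*H) (G(H, g) = -1/(108*H) + 21/(48 - g) = 21/(48 - g) - 1/(108*H))
-65172 - G(I, j(12, 10)) = -65172 - (48 - 1*10 - 2268*(-238))/(108*(-238)*(-48 + 10)) = -65172 - (-1)*(48 - 10 + 539784)/(108*238*(-38)) = -65172 - (-1)*(-1)*539822/(108*238*38) = -65172 - 1*269911/488376 = -65172 - 269911/488376 = -31828710583/488376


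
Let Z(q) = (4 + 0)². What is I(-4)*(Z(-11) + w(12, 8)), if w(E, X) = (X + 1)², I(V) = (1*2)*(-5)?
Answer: -970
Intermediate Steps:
I(V) = -10 (I(V) = 2*(-5) = -10)
Z(q) = 16 (Z(q) = 4² = 16)
w(E, X) = (1 + X)²
I(-4)*(Z(-11) + w(12, 8)) = -10*(16 + (1 + 8)²) = -10*(16 + 9²) = -10*(16 + 81) = -10*97 = -970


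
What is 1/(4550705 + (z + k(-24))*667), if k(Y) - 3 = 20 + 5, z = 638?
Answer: 1/4994927 ≈ 2.0020e-7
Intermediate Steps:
k(Y) = 28 (k(Y) = 3 + (20 + 5) = 3 + 25 = 28)
1/(4550705 + (z + k(-24))*667) = 1/(4550705 + (638 + 28)*667) = 1/(4550705 + 666*667) = 1/(4550705 + 444222) = 1/4994927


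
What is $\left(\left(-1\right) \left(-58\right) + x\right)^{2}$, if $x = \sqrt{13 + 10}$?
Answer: $\left(58 + \sqrt{23}\right)^{2} \approx 3943.3$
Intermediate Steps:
$x = \sqrt{23} \approx 4.7958$
$\left(\left(-1\right) \left(-58\right) + x\right)^{2} = \left(\left(-1\right) \left(-58\right) + \sqrt{23}\right)^{2} = \left(58 + \sqrt{23}\right)^{2}$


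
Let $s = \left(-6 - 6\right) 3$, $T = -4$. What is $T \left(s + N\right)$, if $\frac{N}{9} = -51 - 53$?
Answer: $3888$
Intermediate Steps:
$N = -936$ ($N = 9 \left(-51 - 53\right) = 9 \left(-104\right) = -936$)
$s = -36$ ($s = \left(-12\right) 3 = -36$)
$T \left(s + N\right) = - 4 \left(-36 - 936\right) = \left(-4\right) \left(-972\right) = 3888$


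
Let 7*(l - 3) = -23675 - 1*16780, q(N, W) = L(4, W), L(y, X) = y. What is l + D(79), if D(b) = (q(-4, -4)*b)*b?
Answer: 134314/7 ≈ 19188.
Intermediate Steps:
q(N, W) = 4
l = -40434/7 (l = 3 + (-23675 - 1*16780)/7 = 3 + (-23675 - 16780)/7 = 3 + (⅐)*(-40455) = 3 - 40455/7 = -40434/7 ≈ -5776.3)
D(b) = 4*b² (D(b) = (4*b)*b = 4*b²)
l + D(79) = -40434/7 + 4*79² = -40434/7 + 4*6241 = -40434/7 + 24964 = 134314/7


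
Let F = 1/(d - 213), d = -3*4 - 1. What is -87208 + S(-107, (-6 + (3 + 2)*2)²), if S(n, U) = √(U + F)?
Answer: -87208 + √816990/226 ≈ -87204.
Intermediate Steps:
d = -13 (d = -12 - 1 = -13)
F = -1/226 (F = 1/(-13 - 213) = 1/(-226) = -1/226 ≈ -0.0044248)
S(n, U) = √(-1/226 + U) (S(n, U) = √(U - 1/226) = √(-1/226 + U))
-87208 + S(-107, (-6 + (3 + 2)*2)²) = -87208 + √(-226 + 51076*(-6 + (3 + 2)*2)²)/226 = -87208 + √(-226 + 51076*(-6 + 5*2)²)/226 = -87208 + √(-226 + 51076*(-6 + 10)²)/226 = -87208 + √(-226 + 51076*4²)/226 = -87208 + √(-226 + 51076*16)/226 = -87208 + √(-226 + 817216)/226 = -87208 + √816990/226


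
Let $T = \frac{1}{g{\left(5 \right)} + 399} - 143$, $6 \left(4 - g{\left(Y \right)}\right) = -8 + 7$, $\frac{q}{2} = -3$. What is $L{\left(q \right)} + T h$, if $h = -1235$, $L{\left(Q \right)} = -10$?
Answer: $\frac{427175895}{2419} \approx 1.7659 \cdot 10^{5}$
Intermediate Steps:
$q = -6$ ($q = 2 \left(-3\right) = -6$)
$g{\left(Y \right)} = \frac{25}{6}$ ($g{\left(Y \right)} = 4 - \frac{-8 + 7}{6} = 4 - - \frac{1}{6} = 4 + \frac{1}{6} = \frac{25}{6}$)
$T = - \frac{345911}{2419}$ ($T = \frac{1}{\frac{25}{6} + 399} - 143 = \frac{1}{\frac{2419}{6}} - 143 = \frac{6}{2419} - 143 = - \frac{345911}{2419} \approx -143.0$)
$L{\left(q \right)} + T h = -10 - - \frac{427200085}{2419} = -10 + \frac{427200085}{2419} = \frac{427175895}{2419}$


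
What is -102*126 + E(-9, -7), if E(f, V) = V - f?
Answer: -12850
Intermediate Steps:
-102*126 + E(-9, -7) = -102*126 + (-7 - 1*(-9)) = -12852 + (-7 + 9) = -12852 + 2 = -12850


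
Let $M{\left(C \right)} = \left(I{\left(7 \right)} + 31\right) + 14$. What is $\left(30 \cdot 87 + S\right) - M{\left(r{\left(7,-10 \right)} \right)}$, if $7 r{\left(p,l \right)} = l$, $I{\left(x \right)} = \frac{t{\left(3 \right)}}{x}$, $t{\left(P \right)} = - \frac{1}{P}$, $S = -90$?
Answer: $\frac{51976}{21} \approx 2475.0$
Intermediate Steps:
$I{\left(x \right)} = - \frac{1}{3 x}$ ($I{\left(x \right)} = \frac{\left(-1\right) \frac{1}{3}}{x} = - \frac{1}{3 x}$)
$r{\left(p,l \right)} = \frac{l}{7}$
$M{\left(C \right)} = \frac{944}{21}$ ($M{\left(C \right)} = \left(- \frac{1}{3 \cdot 7} + 31\right) + 14 = \left(\left(- \frac{1}{3}\right) \frac{1}{7} + 31\right) + 14 = \left(- \frac{1}{21} + 31\right) + 14 = \frac{650}{21} + 14 = \frac{944}{21}$)
$\left(30 \cdot 87 + S\right) - M{\left(r{\left(7,-10 \right)} \right)} = \left(30 \cdot 87 - 90\right) - \frac{944}{21} = \left(2610 - 90\right) - \frac{944}{21} = 2520 - \frac{944}{21} = \frac{51976}{21}$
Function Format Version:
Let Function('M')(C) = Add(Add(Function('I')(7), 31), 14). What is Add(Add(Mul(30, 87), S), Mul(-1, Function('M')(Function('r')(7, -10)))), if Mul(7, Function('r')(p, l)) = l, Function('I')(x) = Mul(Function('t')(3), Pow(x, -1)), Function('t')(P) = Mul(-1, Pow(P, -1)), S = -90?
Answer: Rational(51976, 21) ≈ 2475.0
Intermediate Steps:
Function('I')(x) = Mul(Rational(-1, 3), Pow(x, -1)) (Function('I')(x) = Mul(Mul(-1, Pow(3, -1)), Pow(x, -1)) = Mul(Mul(-1, Rational(1, 3)), Pow(x, -1)) = Mul(Rational(-1, 3), Pow(x, -1)))
Function('r')(p, l) = Mul(Rational(1, 7), l)
Function('M')(C) = Rational(944, 21) (Function('M')(C) = Add(Add(Mul(Rational(-1, 3), Pow(7, -1)), 31), 14) = Add(Add(Mul(Rational(-1, 3), Rational(1, 7)), 31), 14) = Add(Add(Rational(-1, 21), 31), 14) = Add(Rational(650, 21), 14) = Rational(944, 21))
Add(Add(Mul(30, 87), S), Mul(-1, Function('M')(Function('r')(7, -10)))) = Add(Add(Mul(30, 87), -90), Mul(-1, Rational(944, 21))) = Add(Add(2610, -90), Rational(-944, 21)) = Add(2520, Rational(-944, 21)) = Rational(51976, 21)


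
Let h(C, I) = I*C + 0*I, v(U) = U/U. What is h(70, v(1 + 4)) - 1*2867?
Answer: -2797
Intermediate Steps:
v(U) = 1
h(C, I) = C*I (h(C, I) = C*I + 0 = C*I)
h(70, v(1 + 4)) - 1*2867 = 70*1 - 1*2867 = 70 - 2867 = -2797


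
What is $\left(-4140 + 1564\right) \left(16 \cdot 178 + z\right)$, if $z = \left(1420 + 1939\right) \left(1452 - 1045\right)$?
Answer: $-3529019536$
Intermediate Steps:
$z = 1367113$ ($z = 3359 \cdot 407 = 1367113$)
$\left(-4140 + 1564\right) \left(16 \cdot 178 + z\right) = \left(-4140 + 1564\right) \left(16 \cdot 178 + 1367113\right) = - 2576 \left(2848 + 1367113\right) = \left(-2576\right) 1369961 = -3529019536$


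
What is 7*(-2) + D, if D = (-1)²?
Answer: -13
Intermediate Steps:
D = 1
7*(-2) + D = 7*(-2) + 1 = -14 + 1 = -13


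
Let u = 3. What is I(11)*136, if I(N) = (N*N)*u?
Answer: 49368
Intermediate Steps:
I(N) = 3*N**2 (I(N) = (N*N)*3 = N**2*3 = 3*N**2)
I(11)*136 = (3*11**2)*136 = (3*121)*136 = 363*136 = 49368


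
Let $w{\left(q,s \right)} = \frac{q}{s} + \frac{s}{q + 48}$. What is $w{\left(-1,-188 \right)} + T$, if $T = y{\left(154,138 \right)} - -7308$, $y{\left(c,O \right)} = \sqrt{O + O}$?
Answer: $\frac{1373153}{188} + 2 \sqrt{69} \approx 7320.6$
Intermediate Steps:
$y{\left(c,O \right)} = \sqrt{2} \sqrt{O}$ ($y{\left(c,O \right)} = \sqrt{2 O} = \sqrt{2} \sqrt{O}$)
$T = 7308 + 2 \sqrt{69}$ ($T = \sqrt{2} \sqrt{138} - -7308 = 2 \sqrt{69} + 7308 = 7308 + 2 \sqrt{69} \approx 7324.6$)
$w{\left(q,s \right)} = \frac{q}{s} + \frac{s}{48 + q}$
$w{\left(-1,-188 \right)} + T = \frac{\left(-1\right)^{2} + \left(-188\right)^{2} + 48 \left(-1\right)}{\left(-188\right) \left(48 - 1\right)} + \left(7308 + 2 \sqrt{69}\right) = - \frac{1 + 35344 - 48}{188 \cdot 47} + \left(7308 + 2 \sqrt{69}\right) = \left(- \frac{1}{188}\right) \frac{1}{47} \cdot 35297 + \left(7308 + 2 \sqrt{69}\right) = - \frac{751}{188} + \left(7308 + 2 \sqrt{69}\right) = \frac{1373153}{188} + 2 \sqrt{69}$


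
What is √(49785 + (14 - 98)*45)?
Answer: √46005 ≈ 214.49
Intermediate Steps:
√(49785 + (14 - 98)*45) = √(49785 - 84*45) = √(49785 - 3780) = √46005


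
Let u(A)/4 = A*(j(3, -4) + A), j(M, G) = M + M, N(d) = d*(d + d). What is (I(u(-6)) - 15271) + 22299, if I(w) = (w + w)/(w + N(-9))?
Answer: 7028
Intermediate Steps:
N(d) = 2*d² (N(d) = d*(2*d) = 2*d²)
j(M, G) = 2*M
u(A) = 4*A*(6 + A) (u(A) = 4*(A*(2*3 + A)) = 4*(A*(6 + A)) = 4*A*(6 + A))
I(w) = 2*w/(162 + w) (I(w) = (w + w)/(w + 2*(-9)²) = (2*w)/(w + 2*81) = (2*w)/(w + 162) = (2*w)/(162 + w) = 2*w/(162 + w))
(I(u(-6)) - 15271) + 22299 = (2*(4*(-6)*(6 - 6))/(162 + 4*(-6)*(6 - 6)) - 15271) + 22299 = (2*(4*(-6)*0)/(162 + 4*(-6)*0) - 15271) + 22299 = (2*0/(162 + 0) - 15271) + 22299 = (2*0/162 - 15271) + 22299 = (2*0*(1/162) - 15271) + 22299 = (0 - 15271) + 22299 = -15271 + 22299 = 7028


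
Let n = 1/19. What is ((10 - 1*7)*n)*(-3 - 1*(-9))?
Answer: 18/19 ≈ 0.94737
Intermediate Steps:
n = 1/19 ≈ 0.052632
((10 - 1*7)*n)*(-3 - 1*(-9)) = ((10 - 1*7)*(1/19))*(-3 - 1*(-9)) = ((10 - 7)*(1/19))*(-3 + 9) = (3*(1/19))*6 = (3/19)*6 = 18/19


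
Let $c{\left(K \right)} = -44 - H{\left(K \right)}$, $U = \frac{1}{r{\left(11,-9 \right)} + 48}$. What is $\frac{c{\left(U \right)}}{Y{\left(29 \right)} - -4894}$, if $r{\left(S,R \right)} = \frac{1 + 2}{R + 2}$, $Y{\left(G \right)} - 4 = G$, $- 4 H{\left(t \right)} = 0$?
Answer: $- \frac{44}{4927} \approx -0.0089304$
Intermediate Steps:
$H{\left(t \right)} = 0$ ($H{\left(t \right)} = \left(- \frac{1}{4}\right) 0 = 0$)
$Y{\left(G \right)} = 4 + G$
$r{\left(S,R \right)} = \frac{3}{2 + R}$
$U = \frac{7}{333}$ ($U = \frac{1}{\frac{3}{2 - 9} + 48} = \frac{1}{\frac{3}{-7} + 48} = \frac{1}{3 \left(- \frac{1}{7}\right) + 48} = \frac{1}{- \frac{3}{7} + 48} = \frac{1}{\frac{333}{7}} = \frac{7}{333} \approx 0.021021$)
$c{\left(K \right)} = -44$ ($c{\left(K \right)} = -44 - 0 = -44 + 0 = -44$)
$\frac{c{\left(U \right)}}{Y{\left(29 \right)} - -4894} = - \frac{44}{\left(4 + 29\right) - -4894} = - \frac{44}{33 + 4894} = - \frac{44}{4927}$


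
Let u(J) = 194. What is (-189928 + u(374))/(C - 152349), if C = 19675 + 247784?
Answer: -94867/57555 ≈ -1.6483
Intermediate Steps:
C = 267459
(-189928 + u(374))/(C - 152349) = (-189928 + 194)/(267459 - 152349) = -189734/115110 = -189734*1/115110 = -94867/57555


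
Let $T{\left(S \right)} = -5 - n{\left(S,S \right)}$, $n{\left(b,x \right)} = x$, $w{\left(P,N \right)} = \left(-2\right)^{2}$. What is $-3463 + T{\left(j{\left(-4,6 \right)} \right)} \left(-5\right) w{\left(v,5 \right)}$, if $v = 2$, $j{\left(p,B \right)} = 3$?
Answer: $-3303$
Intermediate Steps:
$w{\left(P,N \right)} = 4$
$T{\left(S \right)} = -5 - S$
$-3463 + T{\left(j{\left(-4,6 \right)} \right)} \left(-5\right) w{\left(v,5 \right)} = -3463 + \left(-5 - 3\right) \left(-5\right) 4 = -3463 + \left(-8\right) \left(-5\right) 4 = -3463 + 40 \cdot 4 = -3463 + 160 = -3303$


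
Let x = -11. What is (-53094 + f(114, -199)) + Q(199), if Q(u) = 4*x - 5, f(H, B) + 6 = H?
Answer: -53035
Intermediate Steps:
f(H, B) = -6 + H
Q(u) = -49 (Q(u) = 4*(-11) - 5 = -44 - 5 = -49)
(-53094 + f(114, -199)) + Q(199) = (-53094 + (-6 + 114)) - 49 = (-53094 + 108) - 49 = -52986 - 49 = -53035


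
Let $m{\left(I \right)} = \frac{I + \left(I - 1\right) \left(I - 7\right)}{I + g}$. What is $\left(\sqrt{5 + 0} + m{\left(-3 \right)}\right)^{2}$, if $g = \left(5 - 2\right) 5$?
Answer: $\frac{2089}{144} + \frac{37 \sqrt{5}}{6} \approx 28.296$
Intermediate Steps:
$g = 15$ ($g = 3 \cdot 5 = 15$)
$m{\left(I \right)} = \frac{I + \left(-1 + I\right) \left(-7 + I\right)}{15 + I}$ ($m{\left(I \right)} = \frac{I + \left(I - 1\right) \left(I - 7\right)}{I + 15} = \frac{I + \left(-1 + I\right) \left(-7 + I\right)}{15 + I}$)
$\left(\sqrt{5 + 0} + m{\left(-3 \right)}\right)^{2} = \left(\sqrt{5 + 0} + \frac{7 + \left(-3\right)^{2} - -21}{15 - 3}\right)^{2} = \left(\sqrt{5} + \frac{7 + 9 + 21}{12}\right)^{2} = \left(\sqrt{5} + \frac{1}{12} \cdot 37\right)^{2} = \left(\sqrt{5} + \frac{37}{12}\right)^{2} = \left(\frac{37}{12} + \sqrt{5}\right)^{2}$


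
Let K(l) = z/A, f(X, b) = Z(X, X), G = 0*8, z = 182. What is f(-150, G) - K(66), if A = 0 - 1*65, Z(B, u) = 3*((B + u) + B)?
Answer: -6736/5 ≈ -1347.2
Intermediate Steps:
Z(B, u) = 3*u + 6*B (Z(B, u) = 3*(u + 2*B) = 3*u + 6*B)
G = 0
f(X, b) = 9*X (f(X, b) = 3*X + 6*X = 9*X)
A = -65 (A = 0 - 65 = -65)
K(l) = -14/5 (K(l) = 182/(-65) = 182*(-1/65) = -14/5)
f(-150, G) - K(66) = 9*(-150) - 1*(-14/5) = -1350 + 14/5 = -6736/5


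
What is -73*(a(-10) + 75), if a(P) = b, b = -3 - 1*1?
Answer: -5183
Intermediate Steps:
b = -4 (b = -3 - 1 = -4)
a(P) = -4
-73*(a(-10) + 75) = -73*(-4 + 75) = -73*71 = -5183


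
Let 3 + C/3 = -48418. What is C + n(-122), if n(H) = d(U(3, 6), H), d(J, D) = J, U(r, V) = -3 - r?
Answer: -145269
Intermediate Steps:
C = -145263 (C = -9 + 3*(-48418) = -9 - 145254 = -145263)
n(H) = -6 (n(H) = -3 - 1*3 = -3 - 3 = -6)
C + n(-122) = -145263 - 6 = -145269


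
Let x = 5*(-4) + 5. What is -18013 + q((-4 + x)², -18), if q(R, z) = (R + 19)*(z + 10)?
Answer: -21053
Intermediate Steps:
x = -15 (x = -20 + 5 = -15)
q(R, z) = (10 + z)*(19 + R) (q(R, z) = (19 + R)*(10 + z) = (10 + z)*(19 + R))
-18013 + q((-4 + x)², -18) = -18013 + (190 + 10*(-4 - 15)² + 19*(-18) + (-4 - 15)²*(-18)) = -18013 + (190 + 10*(-19)² - 342 + (-19)²*(-18)) = -18013 + (190 + 10*361 - 342 + 361*(-18)) = -18013 + (190 + 3610 - 342 - 6498) = -18013 - 3040 = -21053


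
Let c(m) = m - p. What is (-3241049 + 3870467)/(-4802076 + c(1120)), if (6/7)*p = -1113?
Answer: -1258836/9599315 ≈ -0.13114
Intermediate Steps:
p = -2597/2 (p = (7/6)*(-1113) = -2597/2 ≈ -1298.5)
c(m) = 2597/2 + m (c(m) = m - 1*(-2597/2) = m + 2597/2 = 2597/2 + m)
(-3241049 + 3870467)/(-4802076 + c(1120)) = (-3241049 + 3870467)/(-4802076 + (2597/2 + 1120)) = 629418/(-4802076 + 4837/2) = 629418/(-9599315/2) = 629418*(-2/9599315) = -1258836/9599315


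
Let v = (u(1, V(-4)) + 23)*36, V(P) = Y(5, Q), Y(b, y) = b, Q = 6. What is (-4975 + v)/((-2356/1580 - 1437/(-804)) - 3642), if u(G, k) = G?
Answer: 435190460/385510767 ≈ 1.1289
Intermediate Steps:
V(P) = 5
v = 864 (v = (1 + 23)*36 = 24*36 = 864)
(-4975 + v)/((-2356/1580 - 1437/(-804)) - 3642) = (-4975 + 864)/((-2356/1580 - 1437/(-804)) - 3642) = -4111/((-2356*1/1580 - 1437*(-1/804)) - 3642) = -4111/((-589/395 + 479/268) - 3642) = -4111/(31353/105860 - 3642) = -4111/(-385510767/105860) = -4111*(-105860/385510767) = 435190460/385510767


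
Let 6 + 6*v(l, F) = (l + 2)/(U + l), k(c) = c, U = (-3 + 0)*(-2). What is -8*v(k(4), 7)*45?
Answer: 324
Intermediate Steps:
U = 6 (U = -3*(-2) = 6)
v(l, F) = -1 + (2 + l)/(6*(6 + l)) (v(l, F) = -1 + ((l + 2)/(6 + l))/6 = -1 + ((2 + l)/(6 + l))/6 = -1 + (2 + l)/(6*(6 + l)))
-8*v(k(4), 7)*45 = -4*(-34 - 5*4)/(3*(6 + 4))*45 = -4*(-34 - 20)/(3*10)*45 = -4*(-54)/(3*10)*45 = -8*(-9/10)*45 = (36/5)*45 = 324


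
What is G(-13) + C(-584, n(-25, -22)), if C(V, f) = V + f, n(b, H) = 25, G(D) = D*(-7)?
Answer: -468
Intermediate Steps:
G(D) = -7*D
G(-13) + C(-584, n(-25, -22)) = -7*(-13) + (-584 + 25) = 91 - 559 = -468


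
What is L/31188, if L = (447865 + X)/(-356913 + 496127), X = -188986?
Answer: 86293/1447268744 ≈ 5.9625e-5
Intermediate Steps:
L = 258879/139214 (L = (447865 - 188986)/(-356913 + 496127) = 258879/139214 ≈ 1.8596)
L/31188 = (258879/139214)/31188 = (258879/139214)*(1/31188) = 86293/1447268744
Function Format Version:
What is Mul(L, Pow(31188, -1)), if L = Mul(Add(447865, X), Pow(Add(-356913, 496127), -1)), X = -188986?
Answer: Rational(86293, 1447268744) ≈ 5.9625e-5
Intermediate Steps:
L = Rational(258879, 139214) (L = Mul(Add(447865, -188986), Pow(Add(-356913, 496127), -1)) = Mul(258879, Pow(139214, -1)) = Mul(258879, Rational(1, 139214)) = Rational(258879, 139214) ≈ 1.8596)
Mul(L, Pow(31188, -1)) = Mul(Rational(258879, 139214), Pow(31188, -1)) = Mul(Rational(258879, 139214), Rational(1, 31188)) = Rational(86293, 1447268744)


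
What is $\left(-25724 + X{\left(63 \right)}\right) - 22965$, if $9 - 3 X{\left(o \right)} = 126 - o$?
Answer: $-48707$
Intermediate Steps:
$X{\left(o \right)} = -39 + \frac{o}{3}$ ($X{\left(o \right)} = 3 - \frac{126 - o}{3} = 3 + \left(-42 + \frac{o}{3}\right) = -39 + \frac{o}{3}$)
$\left(-25724 + X{\left(63 \right)}\right) - 22965 = \left(-25724 + \left(-39 + \frac{1}{3} \cdot 63\right)\right) - 22965 = \left(-25724 + \left(-39 + 21\right)\right) - 22965 = \left(-25724 - 18\right) - 22965 = -25742 - 22965 = -48707$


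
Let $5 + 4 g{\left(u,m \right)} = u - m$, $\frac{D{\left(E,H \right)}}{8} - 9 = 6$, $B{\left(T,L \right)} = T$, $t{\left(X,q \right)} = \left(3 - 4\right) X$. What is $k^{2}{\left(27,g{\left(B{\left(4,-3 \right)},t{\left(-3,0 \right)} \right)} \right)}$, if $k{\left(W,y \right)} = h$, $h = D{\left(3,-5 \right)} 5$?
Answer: $360000$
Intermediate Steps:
$t{\left(X,q \right)} = - X$
$D{\left(E,H \right)} = 120$ ($D{\left(E,H \right)} = 72 + 8 \cdot 6 = 72 + 48 = 120$)
$h = 600$ ($h = 120 \cdot 5 = 600$)
$g{\left(u,m \right)} = - \frac{5}{4} - \frac{m}{4} + \frac{u}{4}$ ($g{\left(u,m \right)} = - \frac{5}{4} + \frac{u - m}{4} = - \frac{5}{4} - \left(- \frac{u}{4} + \frac{m}{4}\right) = - \frac{5}{4} - \frac{m}{4} + \frac{u}{4}$)
$k{\left(W,y \right)} = 600$
$k^{2}{\left(27,g{\left(B{\left(4,-3 \right)},t{\left(-3,0 \right)} \right)} \right)} = 600^{2} = 360000$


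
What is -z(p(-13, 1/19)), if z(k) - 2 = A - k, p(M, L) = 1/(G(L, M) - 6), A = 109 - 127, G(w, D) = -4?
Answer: 159/10 ≈ 15.900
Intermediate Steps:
A = -18
p(M, L) = -⅒ (p(M, L) = 1/(-4 - 6) = 1/(-10) = -⅒)
z(k) = -16 - k (z(k) = 2 + (-18 - k) = -16 - k)
-z(p(-13, 1/19)) = -(-16 - 1*(-⅒)) = -(-16 + ⅒) = -1*(-159/10) = 159/10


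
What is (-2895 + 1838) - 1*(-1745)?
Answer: 688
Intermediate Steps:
(-2895 + 1838) - 1*(-1745) = -1057 + 1745 = 688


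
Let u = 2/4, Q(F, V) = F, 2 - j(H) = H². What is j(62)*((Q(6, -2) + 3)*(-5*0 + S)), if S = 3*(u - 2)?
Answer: 155601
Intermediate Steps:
j(H) = 2 - H²
u = ½ (u = 2*(¼) = ½ ≈ 0.50000)
S = -9/2 (S = 3*(½ - 2) = 3*(-3/2) = -9/2 ≈ -4.5000)
j(62)*((Q(6, -2) + 3)*(-5*0 + S)) = (2 - 1*62²)*((6 + 3)*(-5*0 - 9/2)) = (2 - 1*3844)*(9*(0 - 9/2)) = (2 - 3844)*(9*(-9/2)) = -3842*(-81/2) = 155601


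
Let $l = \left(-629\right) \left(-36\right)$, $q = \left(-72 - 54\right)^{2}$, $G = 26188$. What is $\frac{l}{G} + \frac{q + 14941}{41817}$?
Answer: $\frac{438484936}{273775899} \approx 1.6016$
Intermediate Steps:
$q = 15876$ ($q = \left(-126\right)^{2} = 15876$)
$l = 22644$
$\frac{l}{G} + \frac{q + 14941}{41817} = \frac{22644}{26188} + \frac{15876 + 14941}{41817} = 22644 \cdot \frac{1}{26188} + 30817 \cdot \frac{1}{41817} = \frac{5661}{6547} + \frac{30817}{41817} = \frac{438484936}{273775899}$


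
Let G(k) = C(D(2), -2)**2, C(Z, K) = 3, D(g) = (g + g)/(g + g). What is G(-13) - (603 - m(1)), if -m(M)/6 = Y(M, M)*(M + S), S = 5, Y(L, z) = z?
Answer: -630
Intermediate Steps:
D(g) = 1 (D(g) = (2*g)/((2*g)) = (2*g)*(1/(2*g)) = 1)
G(k) = 9 (G(k) = 3**2 = 9)
m(M) = -6*M*(5 + M) (m(M) = -6*M*(M + 5) = -6*M*(5 + M))
G(-13) - (603 - m(1)) = 9 - (603 - (-6)*(5 + 1)) = 9 - (603 - (-6)*6) = 9 - (603 - 1*(-36)) = 9 - (603 + 36) = 9 - 1*639 = 9 - 639 = -630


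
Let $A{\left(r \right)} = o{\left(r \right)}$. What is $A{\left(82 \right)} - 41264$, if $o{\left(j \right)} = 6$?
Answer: $-41258$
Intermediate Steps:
$A{\left(r \right)} = 6$
$A{\left(82 \right)} - 41264 = 6 - 41264 = -41258$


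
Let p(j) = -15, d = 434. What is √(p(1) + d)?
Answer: √419 ≈ 20.469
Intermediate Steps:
√(p(1) + d) = √(-15 + 434) = √419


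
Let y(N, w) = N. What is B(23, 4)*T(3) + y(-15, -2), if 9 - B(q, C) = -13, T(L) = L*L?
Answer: 183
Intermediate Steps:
T(L) = L²
B(q, C) = 22 (B(q, C) = 9 - 1*(-13) = 9 + 13 = 22)
B(23, 4)*T(3) + y(-15, -2) = 22*3² - 15 = 22*9 - 15 = 198 - 15 = 183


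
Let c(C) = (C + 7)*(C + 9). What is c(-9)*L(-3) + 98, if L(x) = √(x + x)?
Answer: 98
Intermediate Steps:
L(x) = √2*√x (L(x) = √(2*x) = √2*√x)
c(C) = (7 + C)*(9 + C)
c(-9)*L(-3) + 98 = (63 + (-9)² + 16*(-9))*(√2*√(-3)) + 98 = (63 + 81 - 144)*(√2*(I*√3)) + 98 = 0*(I*√6) + 98 = 0 + 98 = 98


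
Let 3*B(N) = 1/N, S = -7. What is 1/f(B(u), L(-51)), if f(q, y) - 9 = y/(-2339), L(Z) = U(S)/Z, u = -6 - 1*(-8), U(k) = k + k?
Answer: 119289/1073587 ≈ 0.11111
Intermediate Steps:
U(k) = 2*k
u = 2 (u = -6 + 8 = 2)
L(Z) = -14/Z (L(Z) = (2*(-7))/Z = -14/Z)
B(N) = 1/(3*N)
f(q, y) = 9 - y/2339 (f(q, y) = 9 + y/(-2339) = 9 + y*(-1/2339) = 9 - y/2339)
1/f(B(u), L(-51)) = 1/(9 - (-14)/(2339*(-51))) = 1/(9 - (-14)*(-1)/(2339*51)) = 1/(9 - 1/2339*14/51) = 1/(9 - 14/119289) = 1/(1073587/119289) = 119289/1073587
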